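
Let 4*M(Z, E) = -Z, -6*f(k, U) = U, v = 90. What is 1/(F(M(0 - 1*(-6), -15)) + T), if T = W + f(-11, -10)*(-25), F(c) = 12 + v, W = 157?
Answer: 3/652 ≈ 0.0046012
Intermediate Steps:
f(k, U) = -U/6
M(Z, E) = -Z/4 (M(Z, E) = (-Z)/4 = -Z/4)
F(c) = 102 (F(c) = 12 + 90 = 102)
T = 346/3 (T = 157 - 1/6*(-10)*(-25) = 157 + (5/3)*(-25) = 157 - 125/3 = 346/3 ≈ 115.33)
1/(F(M(0 - 1*(-6), -15)) + T) = 1/(102 + 346/3) = 1/(652/3) = 3/652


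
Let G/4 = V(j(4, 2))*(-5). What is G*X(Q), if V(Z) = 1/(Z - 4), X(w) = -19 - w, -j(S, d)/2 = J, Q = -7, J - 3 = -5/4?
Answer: -32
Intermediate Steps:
J = 7/4 (J = 3 - 5/4 = 7/4 ≈ 1.7500)
j(S, d) = -7/2 (j(S, d) = -2*7/4 = -7/2)
V(Z) = 1/(-4 + Z)
G = 8/3 (G = 4*(-5/(-4 - 7/2)) = 4*(-5/(-15/2)) = 4*(-2/15*(-5)) = 4*(⅔) = 8/3 ≈ 2.6667)
G*X(Q) = 8*(-19 - 1*(-7))/3 = 8*(-19 + 7)/3 = (8/3)*(-12) = -32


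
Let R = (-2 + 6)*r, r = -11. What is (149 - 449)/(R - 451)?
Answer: 20/33 ≈ 0.60606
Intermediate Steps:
R = -44 (R = (-2 + 6)*(-11) = 4*(-11) = -44)
(149 - 449)/(R - 451) = (149 - 449)/(-44 - 451) = -300/(-495) = -300*(-1/495) = 20/33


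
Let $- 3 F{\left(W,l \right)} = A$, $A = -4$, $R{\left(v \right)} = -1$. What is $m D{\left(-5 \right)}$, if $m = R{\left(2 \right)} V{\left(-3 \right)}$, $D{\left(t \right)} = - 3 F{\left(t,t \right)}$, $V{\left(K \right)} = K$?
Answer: $-12$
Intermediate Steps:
$F{\left(W,l \right)} = \frac{4}{3}$ ($F{\left(W,l \right)} = \left(- \frac{1}{3}\right) \left(-4\right) = \frac{4}{3}$)
$D{\left(t \right)} = -4$ ($D{\left(t \right)} = \left(-3\right) \frac{4}{3} = -4$)
$m = 3$ ($m = \left(-1\right) \left(-3\right) = 3$)
$m D{\left(-5 \right)} = 3 \left(-4\right) = -12$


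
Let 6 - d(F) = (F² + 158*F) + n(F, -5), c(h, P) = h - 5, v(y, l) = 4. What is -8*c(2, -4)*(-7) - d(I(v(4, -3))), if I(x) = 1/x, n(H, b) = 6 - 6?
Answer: -2151/16 ≈ -134.44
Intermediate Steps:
n(H, b) = 0
c(h, P) = -5 + h
d(F) = 6 - F² - 158*F (d(F) = 6 - ((F² + 158*F) + 0) = 6 - (F² + 158*F) = 6 + (-F² - 158*F) = 6 - F² - 158*F)
-8*c(2, -4)*(-7) - d(I(v(4, -3))) = -8*(-5 + 2)*(-7) - (6 - (1/4)² - 158/4) = -8*(-3)*(-7) - (6 - (¼)² - 158*¼) = 24*(-7) - (6 - 1*1/16 - 79/2) = -168 - (6 - 1/16 - 79/2) = -168 - 1*(-537/16) = -168 + 537/16 = -2151/16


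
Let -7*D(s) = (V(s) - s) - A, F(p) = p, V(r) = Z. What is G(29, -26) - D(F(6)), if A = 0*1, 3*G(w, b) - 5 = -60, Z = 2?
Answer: -397/21 ≈ -18.905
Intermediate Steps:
V(r) = 2
G(w, b) = -55/3 (G(w, b) = 5/3 + (1/3)*(-60) = 5/3 - 20 = -55/3)
A = 0
D(s) = -2/7 + s/7 (D(s) = -((2 - s) - 1*0)/7 = -((2 - s) + 0)/7 = -(2 - s)/7 = -2/7 + s/7)
G(29, -26) - D(F(6)) = -55/3 - (-2/7 + (1/7)*6) = -55/3 - (-2/7 + 6/7) = -55/3 - 1*4/7 = -55/3 - 4/7 = -397/21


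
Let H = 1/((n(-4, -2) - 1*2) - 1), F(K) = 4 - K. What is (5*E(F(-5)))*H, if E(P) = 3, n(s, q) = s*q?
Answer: 3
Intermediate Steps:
n(s, q) = q*s
H = ⅕ (H = 1/((-2*(-4) - 1*2) - 1) = 1/((8 - 2) - 1) = 1/(6 - 1) = 1/5 = ⅕ ≈ 0.20000)
(5*E(F(-5)))*H = (5*3)*(⅕) = 15*(⅕) = 3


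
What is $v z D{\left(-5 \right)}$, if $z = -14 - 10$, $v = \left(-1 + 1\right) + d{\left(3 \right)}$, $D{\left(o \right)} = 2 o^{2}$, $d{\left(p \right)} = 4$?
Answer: $-4800$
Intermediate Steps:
$v = 4$ ($v = \left(-1 + 1\right) + 4 = 0 + 4 = 4$)
$z = -24$
$v z D{\left(-5 \right)} = 4 \left(-24\right) 2 \left(-5\right)^{2} = - 96 \cdot 2 \cdot 25 = \left(-96\right) 50 = -4800$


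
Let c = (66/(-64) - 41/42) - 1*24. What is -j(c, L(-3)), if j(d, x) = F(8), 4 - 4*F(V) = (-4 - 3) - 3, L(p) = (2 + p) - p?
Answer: -7/2 ≈ -3.5000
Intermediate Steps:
L(p) = 2
F(V) = 7/2 (F(V) = 1 - ((-4 - 3) - 3)/4 = 1 - (-7 - 3)/4 = 1 - ¼*(-10) = 1 + 5/2 = 7/2)
c = -17477/672 (c = (66*(-1/64) - 41*1/42) - 24 = (-33/32 - 41/42) - 24 = -1349/672 - 24 = -17477/672 ≈ -26.007)
j(d, x) = 7/2
-j(c, L(-3)) = -1*7/2 = -7/2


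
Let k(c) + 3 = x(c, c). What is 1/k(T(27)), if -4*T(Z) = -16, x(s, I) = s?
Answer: 1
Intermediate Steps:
T(Z) = 4 (T(Z) = -¼*(-16) = 4)
k(c) = -3 + c
1/k(T(27)) = 1/(-3 + 4) = 1/1 = 1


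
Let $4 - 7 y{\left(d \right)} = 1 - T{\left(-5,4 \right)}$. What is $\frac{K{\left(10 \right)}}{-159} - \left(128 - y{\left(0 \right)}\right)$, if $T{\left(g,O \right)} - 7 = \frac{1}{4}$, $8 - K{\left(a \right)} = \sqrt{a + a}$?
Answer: $- \frac{563561}{4452} + \frac{2 \sqrt{5}}{159} \approx -126.56$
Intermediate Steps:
$K{\left(a \right)} = 8 - \sqrt{2} \sqrt{a}$ ($K{\left(a \right)} = 8 - \sqrt{a + a} = 8 - \sqrt{2 a} = 8 - \sqrt{2} \sqrt{a}$)
$T{\left(g,O \right)} = \frac{29}{4}$ ($T{\left(g,O \right)} = 7 + \frac{1}{4} = \frac{29}{4}$)
$y{\left(d \right)} = \frac{41}{28}$ ($y{\left(d \right)} = \frac{4}{7} - \frac{1 - \frac{29}{4}}{7} = \frac{4}{7} - - \frac{25}{28} = \frac{4}{7} + \frac{25}{28} = \frac{41}{28}$)
$\frac{K{\left(10 \right)}}{-159} - \left(128 - y{\left(0 \right)}\right) = \frac{8 - \sqrt{2} \sqrt{10}}{-159} - \left(128 - \frac{41}{28}\right) = \left(8 - 2 \sqrt{5}\right) \left(- \frac{1}{159}\right) - \left(128 - \frac{41}{28}\right) = \left(- \frac{8}{159} + \frac{2 \sqrt{5}}{159}\right) - \frac{3543}{28} = - \frac{563561}{4452} + \frac{2 \sqrt{5}}{159}$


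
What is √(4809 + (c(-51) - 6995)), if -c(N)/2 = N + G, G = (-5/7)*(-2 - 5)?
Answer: I*√2094 ≈ 45.76*I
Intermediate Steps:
G = 5 (G = -5*⅐*(-7) = -5/7*(-7) = 5)
c(N) = -10 - 2*N (c(N) = -2*(N + 5) = -2*(5 + N) = -10 - 2*N)
√(4809 + (c(-51) - 6995)) = √(4809 + ((-10 - 2*(-51)) - 6995)) = √(4809 + ((-10 + 102) - 6995)) = √(4809 + (92 - 6995)) = √(4809 - 6903) = √(-2094) = I*√2094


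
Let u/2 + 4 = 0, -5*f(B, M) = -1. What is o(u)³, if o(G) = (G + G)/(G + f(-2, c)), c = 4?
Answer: 512000/59319 ≈ 8.6313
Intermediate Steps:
f(B, M) = ⅕ (f(B, M) = -⅕*(-1) = ⅕)
u = -8 (u = -8 + 2*0 = -8 + 0 = -8)
o(G) = 2*G/(⅕ + G) (o(G) = (G + G)/(G + ⅕) = (2*G)/(⅕ + G) = 2*G/(⅕ + G))
o(u)³ = (10*(-8)/(1 + 5*(-8)))³ = (10*(-8)/(1 - 40))³ = (10*(-8)/(-39))³ = (10*(-8)*(-1/39))³ = (80/39)³ = 512000/59319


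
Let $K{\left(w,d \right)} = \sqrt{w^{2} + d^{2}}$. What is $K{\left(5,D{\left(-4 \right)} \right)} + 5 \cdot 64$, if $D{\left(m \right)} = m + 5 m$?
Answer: $320 + \sqrt{601} \approx 344.52$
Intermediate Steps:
$D{\left(m \right)} = 6 m$
$K{\left(w,d \right)} = \sqrt{d^{2} + w^{2}}$
$K{\left(5,D{\left(-4 \right)} \right)} + 5 \cdot 64 = \sqrt{\left(6 \left(-4\right)\right)^{2} + 5^{2}} + 5 \cdot 64 = \sqrt{\left(-24\right)^{2} + 25} + 320 = \sqrt{576 + 25} + 320 = \sqrt{601} + 320 = 320 + \sqrt{601}$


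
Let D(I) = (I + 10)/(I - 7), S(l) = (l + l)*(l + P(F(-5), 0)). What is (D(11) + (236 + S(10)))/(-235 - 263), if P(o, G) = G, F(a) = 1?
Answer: -1765/1992 ≈ -0.88604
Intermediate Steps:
S(l) = 2*l² (S(l) = (l + l)*(l + 0) = (2*l)*l = 2*l²)
D(I) = (10 + I)/(-7 + I)
(D(11) + (236 + S(10)))/(-235 - 263) = ((10 + 11)/(-7 + 11) + (236 + 2*10²))/(-235 - 263) = (21/4 + (236 + 2*100))/(-498) = ((¼)*21 + (236 + 200))*(-1/498) = (21/4 + 436)*(-1/498) = (1765/4)*(-1/498) = -1765/1992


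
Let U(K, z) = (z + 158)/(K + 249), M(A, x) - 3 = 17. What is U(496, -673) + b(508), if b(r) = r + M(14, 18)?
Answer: 78569/149 ≈ 527.31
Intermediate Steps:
M(A, x) = 20 (M(A, x) = 3 + 17 = 20)
U(K, z) = (158 + z)/(249 + K)
b(r) = 20 + r (b(r) = r + 20 = 20 + r)
U(496, -673) + b(508) = (158 - 673)/(249 + 496) + (20 + 508) = -515/745 + 528 = (1/745)*(-515) + 528 = -103/149 + 528 = 78569/149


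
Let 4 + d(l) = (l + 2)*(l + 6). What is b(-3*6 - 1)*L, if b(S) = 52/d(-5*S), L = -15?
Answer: -780/9793 ≈ -0.079649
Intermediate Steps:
d(l) = -4 + (2 + l)*(6 + l) (d(l) = -4 + (l + 2)*(l + 6) = -4 + (2 + l)*(6 + l))
b(S) = 52/(8 - 40*S + 25*S**2) (b(S) = 52/(8 + (-5*S)**2 + 8*(-5*S)) = 52/(8 + 25*S**2 - 40*S) = 52/(8 - 40*S + 25*S**2))
b(-3*6 - 1)*L = (52/(8 - 40*(-3*6 - 1) + 25*(-3*6 - 1)**2))*(-15) = (52/(8 - 40*(-18 - 1) + 25*(-18 - 1)**2))*(-15) = (52/(8 - 40*(-19) + 25*(-19)**2))*(-15) = (52/(8 + 760 + 25*361))*(-15) = (52/(8 + 760 + 9025))*(-15) = (52/9793)*(-15) = -780/9793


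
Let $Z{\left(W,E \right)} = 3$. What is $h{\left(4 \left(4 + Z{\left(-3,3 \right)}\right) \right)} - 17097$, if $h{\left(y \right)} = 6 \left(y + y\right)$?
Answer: $-16761$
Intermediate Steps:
$h{\left(y \right)} = 12 y$ ($h{\left(y \right)} = 6 \cdot 2 y = 12 y$)
$h{\left(4 \left(4 + Z{\left(-3,3 \right)}\right) \right)} - 17097 = 12 \cdot 4 \left(4 + 3\right) - 17097 = 12 \cdot 4 \cdot 7 - 17097 = 12 \cdot 28 - 17097 = 336 - 17097 = -16761$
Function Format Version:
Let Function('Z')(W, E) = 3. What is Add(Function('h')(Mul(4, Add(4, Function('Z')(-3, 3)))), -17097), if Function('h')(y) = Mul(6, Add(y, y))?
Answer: -16761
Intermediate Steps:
Function('h')(y) = Mul(12, y) (Function('h')(y) = Mul(6, Mul(2, y)) = Mul(12, y))
Add(Function('h')(Mul(4, Add(4, Function('Z')(-3, 3)))), -17097) = Add(Mul(12, Mul(4, Add(4, 3))), -17097) = Add(Mul(12, Mul(4, 7)), -17097) = Add(Mul(12, 28), -17097) = Add(336, -17097) = -16761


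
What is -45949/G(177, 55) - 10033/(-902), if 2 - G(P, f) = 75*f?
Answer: 82812057/3718946 ≈ 22.268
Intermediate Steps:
G(P, f) = 2 - 75*f
-45949/G(177, 55) - 10033/(-902) = -45949/(2 - 75*55) - 10033/(-902) = -45949/(2 - 4125) - 10033*(-1/902) = -45949/(-4123) + 10033/902 = -45949*(-1/4123) + 10033/902 = 45949/4123 + 10033/902 = 82812057/3718946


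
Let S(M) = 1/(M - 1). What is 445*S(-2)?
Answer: -445/3 ≈ -148.33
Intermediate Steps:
S(M) = 1/(-1 + M)
445*S(-2) = 445/(-1 - 2) = 445/(-3) = 445*(-1/3) = -445/3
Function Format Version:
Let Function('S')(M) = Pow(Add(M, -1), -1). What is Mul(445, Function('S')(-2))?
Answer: Rational(-445, 3) ≈ -148.33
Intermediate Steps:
Function('S')(M) = Pow(Add(-1, M), -1)
Mul(445, Function('S')(-2)) = Mul(445, Pow(Add(-1, -2), -1)) = Mul(445, Pow(-3, -1)) = Mul(445, Rational(-1, 3)) = Rational(-445, 3)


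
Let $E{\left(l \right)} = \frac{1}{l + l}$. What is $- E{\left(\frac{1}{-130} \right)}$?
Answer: $65$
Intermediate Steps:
$E{\left(l \right)} = \frac{1}{2 l}$
$- E{\left(\frac{1}{-130} \right)} = - \frac{1}{2 \frac{1}{-130}} = - \frac{1}{2 \left(- \frac{1}{130}\right)} = - \frac{-130}{2} = \left(-1\right) \left(-65\right) = 65$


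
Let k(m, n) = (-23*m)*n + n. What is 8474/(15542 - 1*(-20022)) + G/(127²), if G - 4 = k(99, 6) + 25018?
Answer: 270448785/286805878 ≈ 0.94297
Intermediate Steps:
k(m, n) = n - 23*m*n (k(m, n) = -23*m*n + n = n - 23*m*n)
G = 11366 (G = 4 + (6*(1 - 23*99) + 25018) = 4 + (6*(1 - 2277) + 25018) = 4 + (6*(-2276) + 25018) = 4 + (-13656 + 25018) = 4 + 11362 = 11366)
8474/(15542 - 1*(-20022)) + G/(127²) = 8474/(15542 - 1*(-20022)) + 11366/(127²) = 8474/(15542 + 20022) + 11366/16129 = 8474/35564 + 11366*(1/16129) = 8474*(1/35564) + 11366/16129 = 4237/17782 + 11366/16129 = 270448785/286805878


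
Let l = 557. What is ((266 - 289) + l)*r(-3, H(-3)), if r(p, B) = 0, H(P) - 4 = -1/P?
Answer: 0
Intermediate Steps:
H(P) = 4 - 1/P
((266 - 289) + l)*r(-3, H(-3)) = ((266 - 289) + 557)*0 = (-23 + 557)*0 = 534*0 = 0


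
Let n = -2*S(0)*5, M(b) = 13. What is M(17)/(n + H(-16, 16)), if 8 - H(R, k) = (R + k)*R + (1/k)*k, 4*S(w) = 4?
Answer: -13/3 ≈ -4.3333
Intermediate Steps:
S(w) = 1 (S(w) = (¼)*4 = 1)
H(R, k) = 7 - R*(R + k) (H(R, k) = 8 - ((R + k)*R + (1/k)*k) = 8 - (R*(R + k) + k/k) = 8 - (R*(R + k) + 1) = 8 - (1 + R*(R + k)) = 8 + (-1 - R*(R + k)) = 7 - R*(R + k))
n = -10 (n = -2*1*5 = -2*5 = -10)
M(17)/(n + H(-16, 16)) = 13/(-10 + (7 - 1*(-16)² - 1*(-16)*16)) = 13/(-10 + (7 - 1*256 + 256)) = 13/(-10 + (7 - 256 + 256)) = 13/(-10 + 7) = 13/(-3) = -⅓*13 = -13/3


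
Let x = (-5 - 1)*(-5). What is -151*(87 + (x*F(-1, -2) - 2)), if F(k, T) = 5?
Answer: -35485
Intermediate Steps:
x = 30 (x = -6*(-5) = 30)
-151*(87 + (x*F(-1, -2) - 2)) = -151*(87 + (30*5 - 2)) = -151*(87 + (150 - 2)) = -151*(87 + 148) = -151*235 = -35485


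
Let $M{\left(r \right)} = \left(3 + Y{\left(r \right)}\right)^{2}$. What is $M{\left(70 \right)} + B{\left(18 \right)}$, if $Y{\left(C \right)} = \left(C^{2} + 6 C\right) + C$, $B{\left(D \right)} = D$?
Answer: $29084467$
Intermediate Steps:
$Y{\left(C \right)} = C^{2} + 7 C$
$M{\left(r \right)} = \left(3 + r \left(7 + r\right)\right)^{2}$
$M{\left(70 \right)} + B{\left(18 \right)} = \left(3 + 70 \left(7 + 70\right)\right)^{2} + 18 = \left(3 + 70 \cdot 77\right)^{2} + 18 = \left(3 + 5390\right)^{2} + 18 = 5393^{2} + 18 = 29084449 + 18 = 29084467$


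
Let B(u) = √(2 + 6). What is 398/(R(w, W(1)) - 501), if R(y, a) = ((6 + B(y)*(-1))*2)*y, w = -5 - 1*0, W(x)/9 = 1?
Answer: -223278/313921 - 7960*√2/313921 ≈ -0.74712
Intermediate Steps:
W(x) = 9 (W(x) = 9*1 = 9)
B(u) = 2*√2 (B(u) = √8 = 2*√2)
w = -5 (w = -5 + 0 = -5)
R(y, a) = y*(12 - 4*√2) (R(y, a) = ((6 + (2*√2)*(-1))*2)*y = ((6 - 2*√2)*2)*y = (12 - 4*√2)*y = y*(12 - 4*√2))
398/(R(w, W(1)) - 501) = 398/(4*(-5)*(3 - √2) - 501) = 398/((-60 + 20*√2) - 501) = 398/(-561 + 20*√2)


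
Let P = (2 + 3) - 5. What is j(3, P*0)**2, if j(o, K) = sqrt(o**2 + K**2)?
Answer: 9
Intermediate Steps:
P = 0 (P = 5 - 5 = 0)
j(o, K) = sqrt(K**2 + o**2)
j(3, P*0)**2 = (sqrt((0*0)**2 + 3**2))**2 = (sqrt(0**2 + 9))**2 = (sqrt(0 + 9))**2 = (sqrt(9))**2 = 3**2 = 9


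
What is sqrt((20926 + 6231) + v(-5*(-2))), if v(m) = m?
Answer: sqrt(27167) ≈ 164.82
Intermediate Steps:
sqrt((20926 + 6231) + v(-5*(-2))) = sqrt((20926 + 6231) - 5*(-2)) = sqrt(27157 + 10) = sqrt(27167)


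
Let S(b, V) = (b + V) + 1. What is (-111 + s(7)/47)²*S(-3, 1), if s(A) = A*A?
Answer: -26708224/2209 ≈ -12091.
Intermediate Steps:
s(A) = A²
S(b, V) = 1 + V + b (S(b, V) = (V + b) + 1 = 1 + V + b)
(-111 + s(7)/47)²*S(-3, 1) = (-111 + 7²/47)²*(1 + 1 - 3) = (-111 + 49*(1/47))²*(-1) = (-111 + 49/47)²*(-1) = (-5168/47)²*(-1) = (26708224/2209)*(-1) = -26708224/2209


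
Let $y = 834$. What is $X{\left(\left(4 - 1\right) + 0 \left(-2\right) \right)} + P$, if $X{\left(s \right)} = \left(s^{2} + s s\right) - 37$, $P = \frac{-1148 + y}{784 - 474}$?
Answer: $- \frac{3102}{155} \approx -20.013$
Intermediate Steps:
$P = - \frac{157}{155}$ ($P = \frac{-1148 + 834}{784 - 474} = - \frac{314}{310} = \left(-314\right) \frac{1}{310} = - \frac{157}{155} \approx -1.0129$)
$X{\left(s \right)} = -37 + 2 s^{2}$ ($X{\left(s \right)} = \left(s^{2} + s^{2}\right) - 37 = 2 s^{2} - 37 = -37 + 2 s^{2}$)
$X{\left(\left(4 - 1\right) + 0 \left(-2\right) \right)} + P = \left(-37 + 2 \left(\left(4 - 1\right) + 0 \left(-2\right)\right)^{2}\right) - \frac{157}{155} = \left(-37 + 2 \left(\left(4 - 1\right) + 0\right)^{2}\right) - \frac{157}{155} = \left(-37 + 2 \left(3 + 0\right)^{2}\right) - \frac{157}{155} = \left(-37 + 2 \cdot 3^{2}\right) - \frac{157}{155} = \left(-37 + 2 \cdot 9\right) - \frac{157}{155} = \left(-37 + 18\right) - \frac{157}{155} = -19 - \frac{157}{155} = - \frac{3102}{155}$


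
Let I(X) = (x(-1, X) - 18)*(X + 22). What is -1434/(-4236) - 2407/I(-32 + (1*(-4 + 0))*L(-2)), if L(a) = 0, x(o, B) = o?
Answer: -413483/33535 ≈ -12.330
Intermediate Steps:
I(X) = -418 - 19*X (I(X) = (-1 - 18)*(X + 22) = -19*(22 + X) = -418 - 19*X)
-1434/(-4236) - 2407/I(-32 + (1*(-4 + 0))*L(-2)) = -1434/(-4236) - 2407/(-418 - 19*(-32 + (1*(-4 + 0))*0)) = -1434*(-1/4236) - 2407/(-418 - 19*(-32 + (1*(-4))*0)) = 239/706 - 2407/(-418 - 19*(-32 - 4*0)) = 239/706 - 2407/(-418 - 19*(-32 + 0)) = 239/706 - 2407/(-418 - 19*(-32)) = 239/706 - 2407/(-418 + 608) = 239/706 - 2407/190 = -413483/33535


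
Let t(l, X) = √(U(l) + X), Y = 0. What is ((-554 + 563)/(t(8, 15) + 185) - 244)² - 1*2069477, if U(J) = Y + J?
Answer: -587802536560879/292444201 + 75092607*√23/584888402 ≈ -2.0100e+6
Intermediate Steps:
U(J) = J (U(J) = 0 + J = J)
t(l, X) = √(X + l) (t(l, X) = √(l + X) = √(X + l))
((-554 + 563)/(t(8, 15) + 185) - 244)² - 1*2069477 = ((-554 + 563)/(√(15 + 8) + 185) - 244)² - 1*2069477 = (9/(√23 + 185) - 244)² - 2069477 = (9/(185 + √23) - 244)² - 2069477 = (-244 + 9/(185 + √23))² - 2069477 = -2069477 + (-244 + 9/(185 + √23))²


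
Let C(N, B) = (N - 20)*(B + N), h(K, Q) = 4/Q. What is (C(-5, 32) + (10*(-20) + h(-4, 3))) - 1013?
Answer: -5660/3 ≈ -1886.7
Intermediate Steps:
C(N, B) = (-20 + N)*(B + N)
(C(-5, 32) + (10*(-20) + h(-4, 3))) - 1013 = (((-5)**2 - 20*32 - 20*(-5) + 32*(-5)) + (10*(-20) + 4/3)) - 1013 = ((25 - 640 + 100 - 160) + (-200 + 4*(1/3))) - 1013 = (-675 + (-200 + 4/3)) - 1013 = (-675 - 596/3) - 1013 = -2621/3 - 1013 = -5660/3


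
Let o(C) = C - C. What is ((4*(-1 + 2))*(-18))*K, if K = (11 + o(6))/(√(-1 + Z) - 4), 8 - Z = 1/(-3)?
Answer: 4752/13 + 396*√66/13 ≈ 613.01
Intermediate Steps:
o(C) = 0
Z = 25/3 (Z = 8 - 1/(-3) = 8 - 1*(-⅓) = 8 + ⅓ = 25/3 ≈ 8.3333)
K = 11/(-4 + √66/3) (K = (11 + 0)/(√(-1 + 25/3) - 4) = 11/(√(22/3) - 4) = 11/(√66/3 - 4) = 11/(-4 + √66/3) ≈ -8.5140)
((4*(-1 + 2))*(-18))*K = ((4*(-1 + 2))*(-18))*(-66/13 - 11*√66/26) = ((4*1)*(-18))*(-66/13 - 11*√66/26) = (4*(-18))*(-66/13 - 11*√66/26) = -72*(-66/13 - 11*√66/26) = 4752/13 + 396*√66/13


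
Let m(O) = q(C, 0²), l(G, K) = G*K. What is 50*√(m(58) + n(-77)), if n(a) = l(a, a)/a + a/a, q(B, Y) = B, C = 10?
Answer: 50*I*√66 ≈ 406.2*I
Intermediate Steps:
m(O) = 10
n(a) = 1 + a (n(a) = (a*a)/a + a/a = a²/a + 1 = a + 1 = 1 + a)
50*√(m(58) + n(-77)) = 50*√(10 + (1 - 77)) = 50*√(10 - 76) = 50*√(-66) = 50*(I*√66) = 50*I*√66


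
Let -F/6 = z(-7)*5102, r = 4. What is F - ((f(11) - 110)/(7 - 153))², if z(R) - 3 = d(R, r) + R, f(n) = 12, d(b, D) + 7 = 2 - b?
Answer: 326260295/5329 ≈ 61224.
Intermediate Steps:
d(b, D) = -5 - b (d(b, D) = -7 + (2 - b) = -5 - b)
z(R) = -2 (z(R) = 3 + ((-5 - R) + R) = 3 - 5 = -2)
F = 61224 (F = -(-12)*5102 = -6*(-10204) = 61224)
F - ((f(11) - 110)/(7 - 153))² = 61224 - ((12 - 110)/(7 - 153))² = 61224 - (-98/(-146))² = 61224 - (-98*(-1/146))² = 61224 - (49/73)² = 61224 - 1*2401/5329 = 61224 - 2401/5329 = 326260295/5329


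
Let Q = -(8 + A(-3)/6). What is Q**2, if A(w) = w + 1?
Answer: 529/9 ≈ 58.778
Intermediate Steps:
A(w) = 1 + w
Q = -23/3 (Q = -(8 + (1 - 3)/6) = -(8 - 2*1/6) = -(8 - 1/3) = -1*23/3 = -23/3 ≈ -7.6667)
Q**2 = (-23/3)**2 = 529/9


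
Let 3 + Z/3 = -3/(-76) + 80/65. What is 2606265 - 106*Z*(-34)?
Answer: 639128028/247 ≈ 2.5876e+6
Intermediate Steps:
Z = -5127/988 (Z = -9 + 3*(-3/(-76) + 80/65) = -9 + 3*(-3*(-1/76) + 80*(1/65)) = -9 + 3*(3/76 + 16/13) = -9 + 3*(1255/988) = -9 + 3765/988 = -5127/988 ≈ -5.1893)
2606265 - 106*Z*(-34) = 2606265 - 106*(-5127/988)*(-34) = 2606265 + (271731/494)*(-34) = 2606265 - 4619427/247 = 639128028/247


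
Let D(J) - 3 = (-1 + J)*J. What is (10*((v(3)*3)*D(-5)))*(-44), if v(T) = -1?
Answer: 43560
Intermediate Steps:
D(J) = 3 + J*(-1 + J) (D(J) = 3 + (-1 + J)*J = 3 + J*(-1 + J))
(10*((v(3)*3)*D(-5)))*(-44) = (10*((-1*3)*(3 + (-5)**2 - 1*(-5))))*(-44) = (10*(-3*(3 + 25 + 5)))*(-44) = (10*(-3*33))*(-44) = (10*(-99))*(-44) = -990*(-44) = 43560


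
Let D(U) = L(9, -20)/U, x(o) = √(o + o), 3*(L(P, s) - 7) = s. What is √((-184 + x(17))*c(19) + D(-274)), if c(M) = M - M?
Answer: I*√822/822 ≈ 0.034879*I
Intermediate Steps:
L(P, s) = 7 + s/3
x(o) = √2*√o (x(o) = √(2*o) = √2*√o)
c(M) = 0
D(U) = 1/(3*U) (D(U) = (7 + (⅓)*(-20))/U = (7 - 20/3)/U = 1/(3*U))
√((-184 + x(17))*c(19) + D(-274)) = √((-184 + √2*√17)*0 + (⅓)/(-274)) = √((-184 + √34)*0 + (⅓)*(-1/274)) = √(0 - 1/822) = √(-1/822) = I*√822/822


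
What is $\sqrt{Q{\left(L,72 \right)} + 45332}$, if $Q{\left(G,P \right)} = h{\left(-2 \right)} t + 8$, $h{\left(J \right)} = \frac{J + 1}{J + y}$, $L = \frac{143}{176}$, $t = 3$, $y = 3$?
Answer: $\sqrt{45337} \approx 212.92$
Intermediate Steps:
$L = \frac{13}{16}$ ($L = 143 \cdot \frac{1}{176} = \frac{13}{16} \approx 0.8125$)
$h{\left(J \right)} = \frac{1 + J}{3 + J}$ ($h{\left(J \right)} = \frac{J + 1}{J + 3} = \frac{1 + J}{3 + J}$)
$Q{\left(G,P \right)} = 5$ ($Q{\left(G,P \right)} = \frac{1 - 2}{3 - 2} \cdot 3 + 8 = 1^{-1} \left(-1\right) 3 + 8 = 1 \left(-1\right) 3 + 8 = \left(-1\right) 3 + 8 = -3 + 8 = 5$)
$\sqrt{Q{\left(L,72 \right)} + 45332} = \sqrt{5 + 45332} = \sqrt{45337}$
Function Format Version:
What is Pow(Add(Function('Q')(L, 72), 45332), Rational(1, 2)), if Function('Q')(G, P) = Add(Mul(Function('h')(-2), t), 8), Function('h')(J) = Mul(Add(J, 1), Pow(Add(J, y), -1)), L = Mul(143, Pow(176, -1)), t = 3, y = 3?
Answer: Pow(45337, Rational(1, 2)) ≈ 212.92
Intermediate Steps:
L = Rational(13, 16) (L = Mul(143, Rational(1, 176)) = Rational(13, 16) ≈ 0.81250)
Function('h')(J) = Mul(Pow(Add(3, J), -1), Add(1, J)) (Function('h')(J) = Mul(Add(J, 1), Pow(Add(J, 3), -1)) = Mul(Add(1, J), Pow(Add(3, J), -1)) = Mul(Pow(Add(3, J), -1), Add(1, J)))
Function('Q')(G, P) = 5 (Function('Q')(G, P) = Add(Mul(Mul(Pow(Add(3, -2), -1), Add(1, -2)), 3), 8) = Add(Mul(Mul(Pow(1, -1), -1), 3), 8) = Add(Mul(Mul(1, -1), 3), 8) = Add(Mul(-1, 3), 8) = Add(-3, 8) = 5)
Pow(Add(Function('Q')(L, 72), 45332), Rational(1, 2)) = Pow(Add(5, 45332), Rational(1, 2)) = Pow(45337, Rational(1, 2))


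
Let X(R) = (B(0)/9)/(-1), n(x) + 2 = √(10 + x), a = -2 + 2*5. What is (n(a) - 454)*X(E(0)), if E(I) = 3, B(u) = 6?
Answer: 304 - 2*√2 ≈ 301.17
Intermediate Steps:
a = 8 (a = -2 + 10 = 8)
n(x) = -2 + √(10 + x)
X(R) = -⅔ (X(R) = (6/9)/(-1) = (6*(⅑))*(-1) = (⅔)*(-1) = -⅔)
(n(a) - 454)*X(E(0)) = ((-2 + √(10 + 8)) - 454)*(-⅔) = ((-2 + √18) - 454)*(-⅔) = ((-2 + 3*√2) - 454)*(-⅔) = (-456 + 3*√2)*(-⅔) = 304 - 2*√2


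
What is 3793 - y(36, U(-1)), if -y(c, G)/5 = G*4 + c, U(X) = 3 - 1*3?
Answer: 3973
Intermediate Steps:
U(X) = 0 (U(X) = 3 - 3 = 0)
y(c, G) = -20*G - 5*c (y(c, G) = -5*(G*4 + c) = -5*(4*G + c) = -5*(c + 4*G) = -20*G - 5*c)
3793 - y(36, U(-1)) = 3793 - (-20*0 - 5*36) = 3793 - (0 - 180) = 3793 - 1*(-180) = 3793 + 180 = 3973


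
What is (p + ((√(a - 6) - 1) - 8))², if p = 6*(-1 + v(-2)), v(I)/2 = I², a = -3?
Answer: 1080 + 198*I ≈ 1080.0 + 198.0*I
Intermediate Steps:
v(I) = 2*I²
p = 42 (p = 6*(-1 + 2*(-2)²) = 6*(-1 + 2*4) = 6*(-1 + 8) = 6*7 = 42)
(p + ((√(a - 6) - 1) - 8))² = (42 + ((√(-3 - 6) - 1) - 8))² = (42 + ((√(-9) - 1) - 8))² = (42 + ((3*I - 1) - 8))² = (42 + ((-1 + 3*I) - 8))² = (42 + (-9 + 3*I))² = (33 + 3*I)²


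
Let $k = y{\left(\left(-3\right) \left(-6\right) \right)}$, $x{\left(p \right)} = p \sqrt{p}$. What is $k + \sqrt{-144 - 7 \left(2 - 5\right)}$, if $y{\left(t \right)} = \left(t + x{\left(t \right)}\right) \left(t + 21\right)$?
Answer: $702 + 2106 \sqrt{2} + i \sqrt{123} \approx 3680.3 + 11.091 i$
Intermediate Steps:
$x{\left(p \right)} = p^{\frac{3}{2}}$
$y{\left(t \right)} = \left(21 + t\right) \left(t + t^{\frac{3}{2}}\right)$ ($y{\left(t \right)} = \left(t + t^{\frac{3}{2}}\right) \left(t + 21\right) = \left(t + t^{\frac{3}{2}}\right) \left(21 + t\right) = \left(21 + t\right) \left(t + t^{\frac{3}{2}}\right)$)
$k = 702 + 2106 \sqrt{2}$ ($k = \left(\left(-3\right) \left(-6\right)\right)^{2} + \left(\left(-3\right) \left(-6\right)\right)^{\frac{5}{2}} + 21 \left(\left(-3\right) \left(-6\right)\right) + 21 \left(\left(-3\right) \left(-6\right)\right)^{\frac{3}{2}} = 18^{2} + 18^{\frac{5}{2}} + 21 \cdot 18 + 21 \cdot 18^{\frac{3}{2}} = 324 + 972 \sqrt{2} + 378 + 21 \cdot 54 \sqrt{2} = 324 + 972 \sqrt{2} + 378 + 1134 \sqrt{2} = 702 + 2106 \sqrt{2} \approx 3680.3$)
$k + \sqrt{-144 - 7 \left(2 - 5\right)} = \left(702 + 2106 \sqrt{2}\right) + \sqrt{-144 - 7 \left(2 - 5\right)} = \left(702 + 2106 \sqrt{2}\right) + \sqrt{-144 - -21} = \left(702 + 2106 \sqrt{2}\right) + \sqrt{-144 + 21} = \left(702 + 2106 \sqrt{2}\right) + \sqrt{-123} = \left(702 + 2106 \sqrt{2}\right) + i \sqrt{123} = 702 + 2106 \sqrt{2} + i \sqrt{123}$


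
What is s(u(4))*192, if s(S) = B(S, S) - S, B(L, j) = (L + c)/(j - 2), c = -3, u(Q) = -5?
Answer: 8256/7 ≈ 1179.4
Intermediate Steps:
B(L, j) = (-3 + L)/(-2 + j) (B(L, j) = (L - 3)/(j - 2) = (-3 + L)/(-2 + j))
s(S) = -S + (-3 + S)/(-2 + S) (s(S) = (-3 + S)/(-2 + S) - S = -S + (-3 + S)/(-2 + S))
s(u(4))*192 = ((-3 - 5 - 1*(-5)*(-2 - 5))/(-2 - 5))*192 = ((-3 - 5 - 1*(-5)*(-7))/(-7))*192 = -(-3 - 5 - 35)/7*192 = -⅐*(-43)*192 = (43/7)*192 = 8256/7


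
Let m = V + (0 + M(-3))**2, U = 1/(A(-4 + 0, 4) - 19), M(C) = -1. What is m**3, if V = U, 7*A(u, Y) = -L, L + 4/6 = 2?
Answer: 55742968/65450827 ≈ 0.85168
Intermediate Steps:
L = 4/3 (L = -2/3 + 2 = 4/3 ≈ 1.3333)
A(u, Y) = -4/21 (A(u, Y) = (-1*4/3)/7 = (1/7)*(-4/3) = -4/21)
U = -21/403 (U = 1/(-4/21 - 19) = 1/(-403/21) = -21/403 ≈ -0.052109)
V = -21/403 ≈ -0.052109
m = 382/403 (m = -21/403 + (0 - 1)**2 = -21/403 + (-1)**2 = -21/403 + 1 = 382/403 ≈ 0.94789)
m**3 = (382/403)**3 = 55742968/65450827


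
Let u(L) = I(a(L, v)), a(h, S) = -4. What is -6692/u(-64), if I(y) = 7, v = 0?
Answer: -956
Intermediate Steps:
u(L) = 7
-6692/u(-64) = -6692/7 = -6692*1/7 = -956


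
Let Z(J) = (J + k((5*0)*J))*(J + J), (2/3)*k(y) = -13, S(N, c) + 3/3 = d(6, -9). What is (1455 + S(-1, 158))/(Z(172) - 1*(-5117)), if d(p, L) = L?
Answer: 1445/57577 ≈ 0.025097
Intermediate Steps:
S(N, c) = -10 (S(N, c) = -1 - 9 = -10)
k(y) = -39/2 (k(y) = (3/2)*(-13) = -39/2)
Z(J) = 2*J*(-39/2 + J) (Z(J) = (J - 39/2)*(J + J) = (-39/2 + J)*(2*J) = 2*J*(-39/2 + J))
(1455 + S(-1, 158))/(Z(172) - 1*(-5117)) = (1455 - 10)/(172*(-39 + 2*172) - 1*(-5117)) = 1445/(172*(-39 + 344) + 5117) = 1445/(172*305 + 5117) = 1445/(52460 + 5117) = 1445/57577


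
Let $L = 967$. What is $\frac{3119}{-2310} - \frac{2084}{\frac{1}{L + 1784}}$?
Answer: $- \frac{13243427159}{2310} \approx -5.7331 \cdot 10^{6}$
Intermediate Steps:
$\frac{3119}{-2310} - \frac{2084}{\frac{1}{L + 1784}} = \frac{3119}{-2310} - \frac{2084}{\frac{1}{967 + 1784}} = 3119 \left(- \frac{1}{2310}\right) - \frac{2084}{\frac{1}{2751}} = - \frac{3119}{2310} - 2084 \frac{1}{\frac{1}{2751}} = - \frac{3119}{2310} - 5733084 = - \frac{13243427159}{2310}$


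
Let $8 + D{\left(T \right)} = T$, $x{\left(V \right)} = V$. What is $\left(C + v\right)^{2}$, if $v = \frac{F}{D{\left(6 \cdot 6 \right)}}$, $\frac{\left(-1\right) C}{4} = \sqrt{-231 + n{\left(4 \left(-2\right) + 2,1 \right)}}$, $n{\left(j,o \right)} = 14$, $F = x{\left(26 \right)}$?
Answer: $\frac{\left(13 - 56 i \sqrt{217}\right)^{2}}{196} \approx -3471.1 - 109.43 i$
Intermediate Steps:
$F = 26$
$D{\left(T \right)} = -8 + T$
$C = - 4 i \sqrt{217}$ ($C = - 4 \sqrt{-231 + 14} = - 4 \sqrt{-217} = - 4 i \sqrt{217} \approx - 58.924 i$)
$v = \frac{13}{14}$ ($v = \frac{26}{-8 + 6 \cdot 6} = \frac{26}{-8 + 36} = \frac{26}{28} = 26 \cdot \frac{1}{28} = \frac{13}{14} \approx 0.92857$)
$\left(C + v\right)^{2} = \left(- 4 i \sqrt{217} + \frac{13}{14}\right)^{2} = \left(\frac{13}{14} - 4 i \sqrt{217}\right)^{2}$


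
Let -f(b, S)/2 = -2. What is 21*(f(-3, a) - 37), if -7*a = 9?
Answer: -693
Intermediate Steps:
a = -9/7 (a = -⅐*9 = -9/7 ≈ -1.2857)
f(b, S) = 4 (f(b, S) = -2*(-2) = 4)
21*(f(-3, a) - 37) = 21*(4 - 37) = 21*(-33) = -693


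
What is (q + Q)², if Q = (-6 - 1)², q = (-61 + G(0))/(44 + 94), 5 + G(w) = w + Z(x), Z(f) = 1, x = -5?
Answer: 44849809/19044 ≈ 2355.1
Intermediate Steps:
G(w) = -4 + w (G(w) = -5 + (w + 1) = -5 + (1 + w) = -4 + w)
q = -65/138 (q = (-61 + (-4 + 0))/(44 + 94) = (-61 - 4)/138 = -65*1/138 = -65/138 ≈ -0.47101)
Q = 49 (Q = (-7)² = 49)
(q + Q)² = (-65/138 + 49)² = (6697/138)² = 44849809/19044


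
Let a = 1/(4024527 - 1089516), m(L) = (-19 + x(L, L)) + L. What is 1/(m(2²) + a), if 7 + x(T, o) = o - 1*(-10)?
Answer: -2935011/23480087 ≈ -0.12500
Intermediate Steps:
x(T, o) = 3 + o (x(T, o) = -7 + (o - 1*(-10)) = -7 + (o + 10) = -7 + (10 + o) = 3 + o)
m(L) = -16 + 2*L (m(L) = (-19 + (3 + L)) + L = (-16 + L) + L = -16 + 2*L)
a = 1/2935011 ≈ 3.4071e-7
1/(m(2²) + a) = 1/((-16 + 2*2²) + 1/2935011) = 1/((-16 + 2*4) + 1/2935011) = 1/((-16 + 8) + 1/2935011) = 1/(-8 + 1/2935011) = 1/(-23480087/2935011) = -2935011/23480087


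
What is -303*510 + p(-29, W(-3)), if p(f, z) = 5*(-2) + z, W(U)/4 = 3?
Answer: -154528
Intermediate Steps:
W(U) = 12 (W(U) = 4*3 = 12)
p(f, z) = -10 + z
-303*510 + p(-29, W(-3)) = -303*510 + (-10 + 12) = -154530 + 2 = -154528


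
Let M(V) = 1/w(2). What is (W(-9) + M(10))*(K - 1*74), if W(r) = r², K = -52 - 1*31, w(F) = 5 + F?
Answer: -89176/7 ≈ -12739.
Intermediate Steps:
M(V) = ⅐ (M(V) = 1/(5 + 2) = 1/7 = ⅐)
K = -83 (K = -52 - 31 = -83)
(W(-9) + M(10))*(K - 1*74) = ((-9)² + ⅐)*(-83 - 1*74) = (81 + ⅐)*(-83 - 74) = (568/7)*(-157) = -89176/7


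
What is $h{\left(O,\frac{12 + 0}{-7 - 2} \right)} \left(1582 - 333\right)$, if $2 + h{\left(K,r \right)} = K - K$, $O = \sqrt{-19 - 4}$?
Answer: $-2498$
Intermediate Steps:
$O = i \sqrt{23}$ ($O = \sqrt{-23} = i \sqrt{23} \approx 4.7958 i$)
$h{\left(K,r \right)} = -2$ ($h{\left(K,r \right)} = -2 + \left(K - K\right) = -2 + 0 = -2$)
$h{\left(O,\frac{12 + 0}{-7 - 2} \right)} \left(1582 - 333\right) = - 2 \left(1582 - 333\right) = \left(-2\right) 1249 = -2498$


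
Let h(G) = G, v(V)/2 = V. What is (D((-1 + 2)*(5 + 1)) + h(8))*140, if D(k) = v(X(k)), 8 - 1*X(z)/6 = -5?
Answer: 22960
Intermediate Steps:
X(z) = 78 (X(z) = 48 - 6*(-5) = 48 + 30 = 78)
v(V) = 2*V
D(k) = 156 (D(k) = 2*78 = 156)
(D((-1 + 2)*(5 + 1)) + h(8))*140 = (156 + 8)*140 = 164*140 = 22960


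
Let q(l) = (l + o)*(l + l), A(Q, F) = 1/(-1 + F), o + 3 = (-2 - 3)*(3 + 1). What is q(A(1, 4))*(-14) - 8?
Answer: 1832/9 ≈ 203.56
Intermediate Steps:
o = -23 (o = -3 + (-2 - 3)*(3 + 1) = -3 - 5*4 = -3 - 20 = -23)
q(l) = 2*l*(-23 + l) (q(l) = (l - 23)*(l + l) = (-23 + l)*(2*l) = 2*l*(-23 + l))
q(A(1, 4))*(-14) - 8 = (2*(-23 + 1/(-1 + 4))/(-1 + 4))*(-14) - 8 = (2*(-23 + 1/3)/3)*(-14) - 8 = (2*(⅓)*(-23 + ⅓))*(-14) - 8 = (2*(⅓)*(-68/3))*(-14) - 8 = -136/9*(-14) - 8 = 1904/9 - 8 = 1832/9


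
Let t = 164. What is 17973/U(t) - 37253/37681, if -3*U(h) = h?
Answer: -2037831331/6179684 ≈ -329.76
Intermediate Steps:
U(h) = -h/3
17973/U(t) - 37253/37681 = 17973/((-⅓*164)) - 37253/37681 = 17973/(-164/3) - 37253*1/37681 = 17973*(-3/164) - 37253/37681 = -53919/164 - 37253/37681 = -2037831331/6179684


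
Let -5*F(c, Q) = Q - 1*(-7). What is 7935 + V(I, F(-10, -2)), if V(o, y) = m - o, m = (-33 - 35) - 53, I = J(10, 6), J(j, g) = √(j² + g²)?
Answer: 7814 - 2*√34 ≈ 7802.3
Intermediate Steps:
F(c, Q) = -7/5 - Q/5 (F(c, Q) = -(Q - 1*(-7))/5 = -(Q + 7)/5 = -(7 + Q)/5 = -7/5 - Q/5)
J(j, g) = √(g² + j²)
I = 2*√34 (I = √(6² + 10²) = √(36 + 100) = √136 = 2*√34 ≈ 11.662)
m = -121 (m = -68 - 53 = -121)
V(o, y) = -121 - o
7935 + V(I, F(-10, -2)) = 7935 + (-121 - 2*√34) = 7814 - 2*√34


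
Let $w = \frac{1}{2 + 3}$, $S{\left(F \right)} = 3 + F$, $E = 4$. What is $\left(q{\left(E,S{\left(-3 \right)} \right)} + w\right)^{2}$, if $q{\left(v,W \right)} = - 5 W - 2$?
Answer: $\frac{81}{25} \approx 3.24$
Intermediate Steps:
$w = \frac{1}{5} \approx 0.2$
$q{\left(v,W \right)} = -2 - 5 W$
$\left(q{\left(E,S{\left(-3 \right)} \right)} + w\right)^{2} = \left(\left(-2 - 5 \left(3 - 3\right)\right) + \frac{1}{5}\right)^{2} = \left(\left(-2 - 0\right) + \frac{1}{5}\right)^{2} = \left(\left(-2 + 0\right) + \frac{1}{5}\right)^{2} = \left(-2 + \frac{1}{5}\right)^{2} = \left(- \frac{9}{5}\right)^{2} = \frac{81}{25}$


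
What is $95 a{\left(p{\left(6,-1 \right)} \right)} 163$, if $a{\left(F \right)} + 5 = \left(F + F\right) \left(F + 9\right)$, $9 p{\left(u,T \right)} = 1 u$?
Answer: $\frac{1099435}{9} \approx 1.2216 \cdot 10^{5}$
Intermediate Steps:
$p{\left(u,T \right)} = \frac{u}{9}$ ($p{\left(u,T \right)} = \frac{1 u}{9} = \frac{u}{9}$)
$a{\left(F \right)} = -5 + 2 F \left(9 + F\right)$ ($a{\left(F \right)} = -5 + \left(F + F\right) \left(F + 9\right) = -5 + 2 F \left(9 + F\right)$)
$95 a{\left(p{\left(6,-1 \right)} \right)} 163 = 95 \left(-5 + 2 \left(\frac{1}{9} \cdot 6\right)^{2} + 18 \cdot \frac{1}{9} \cdot 6\right) 163 = 95 \left(-5 + 2 \left(\frac{2}{3}\right)^{2} + 18 \cdot \frac{2}{3}\right) 163 = 95 \left(-5 + 2 \cdot \frac{4}{9} + 12\right) 163 = 95 \left(-5 + \frac{8}{9} + 12\right) 163 = 95 \cdot \frac{71}{9} \cdot 163 = \frac{6745}{9} \cdot 163 = \frac{1099435}{9}$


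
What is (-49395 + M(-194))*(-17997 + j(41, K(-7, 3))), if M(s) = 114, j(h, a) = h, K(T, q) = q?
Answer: 884889636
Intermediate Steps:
(-49395 + M(-194))*(-17997 + j(41, K(-7, 3))) = (-49395 + 114)*(-17997 + 41) = -49281*(-17956) = 884889636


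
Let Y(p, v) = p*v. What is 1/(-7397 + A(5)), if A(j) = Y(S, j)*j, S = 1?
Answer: -1/7372 ≈ -0.00013565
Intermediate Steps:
A(j) = j² (A(j) = (1*j)*j = j*j = j²)
1/(-7397 + A(5)) = 1/(-7397 + 5²) = 1/(-7397 + 25) = 1/(-7372) = -1/7372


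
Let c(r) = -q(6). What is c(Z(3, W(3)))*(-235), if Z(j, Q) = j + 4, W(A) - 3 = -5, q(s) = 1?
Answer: 235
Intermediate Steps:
W(A) = -2 (W(A) = 3 - 5 = -2)
Z(j, Q) = 4 + j
c(r) = -1 (c(r) = -1*1 = -1)
c(Z(3, W(3)))*(-235) = -1*(-235) = 235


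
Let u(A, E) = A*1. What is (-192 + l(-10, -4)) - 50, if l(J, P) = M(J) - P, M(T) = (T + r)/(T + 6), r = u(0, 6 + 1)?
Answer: -471/2 ≈ -235.50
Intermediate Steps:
u(A, E) = A
r = 0
M(T) = T/(6 + T) (M(T) = (T + 0)/(T + 6) = T/(6 + T))
l(J, P) = -P + J/(6 + J) (l(J, P) = J/(6 + J) - P = -P + J/(6 + J))
(-192 + l(-10, -4)) - 50 = (-192 + (-10 - 1*(-4)*(6 - 10))/(6 - 10)) - 50 = (-192 + (-10 - 1*(-4)*(-4))/(-4)) - 50 = (-192 - (-10 - 16)/4) - 50 = (-192 - 1/4*(-26)) - 50 = (-192 + 13/2) - 50 = -371/2 - 50 = -471/2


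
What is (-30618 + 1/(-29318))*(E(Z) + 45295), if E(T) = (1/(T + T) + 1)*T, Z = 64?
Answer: -81434683729475/58636 ≈ -1.3888e+9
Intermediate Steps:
E(T) = T*(1 + 1/(2*T)) (E(T) = (1/(2*T) + 1)*T = (1 + 1/(2*T))*T = T*(1 + 1/(2*T)))
(-30618 + 1/(-29318))*(E(Z) + 45295) = (-30618 + 1/(-29318))*((½ + 64) + 45295) = (-30618 - 1/29318)*(129/2 + 45295) = -897658525/29318*90719/2 = -81434683729475/58636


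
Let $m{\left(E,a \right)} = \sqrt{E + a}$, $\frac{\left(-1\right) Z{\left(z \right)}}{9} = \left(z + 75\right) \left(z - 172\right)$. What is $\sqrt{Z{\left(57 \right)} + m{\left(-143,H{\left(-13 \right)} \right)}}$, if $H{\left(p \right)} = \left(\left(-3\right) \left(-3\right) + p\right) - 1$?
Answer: $\sqrt{136620 + 2 i \sqrt{37}} \approx 369.62 + 0.016 i$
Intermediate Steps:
$Z{\left(z \right)} = - 9 \left(-172 + z\right) \left(75 + z\right)$ ($Z{\left(z \right)} = - 9 \left(z + 75\right) \left(z - 172\right) = - 9 \left(75 + z\right) \left(-172 + z\right) = - 9 \left(-172 + z\right) \left(75 + z\right)$)
$H{\left(p \right)} = 8 + p$ ($H{\left(p \right)} = \left(9 + p\right) - 1 = 8 + p$)
$\sqrt{Z{\left(57 \right)} + m{\left(-143,H{\left(-13 \right)} \right)}} = \sqrt{\left(116100 - 9 \cdot 57^{2} + 873 \cdot 57\right) + \sqrt{-143 + \left(8 - 13\right)}} = \sqrt{\left(116100 - 29241 + 49761\right) + \sqrt{-143 - 5}} = \sqrt{\left(116100 - 29241 + 49761\right) + \sqrt{-148}} = \sqrt{136620 + 2 i \sqrt{37}}$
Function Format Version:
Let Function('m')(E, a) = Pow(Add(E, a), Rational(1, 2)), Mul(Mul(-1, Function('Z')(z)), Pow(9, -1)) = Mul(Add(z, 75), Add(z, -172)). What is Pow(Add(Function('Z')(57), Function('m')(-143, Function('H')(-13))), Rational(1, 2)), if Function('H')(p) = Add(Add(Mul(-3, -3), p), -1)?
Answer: Pow(Add(136620, Mul(2, I, Pow(37, Rational(1, 2)))), Rational(1, 2)) ≈ Add(369.62, Mul(0.016, I))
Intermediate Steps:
Function('Z')(z) = Mul(-9, Add(-172, z), Add(75, z)) (Function('Z')(z) = Mul(-9, Mul(Add(z, 75), Add(z, -172))) = Mul(-9, Mul(Add(75, z), Add(-172, z))) = Mul(-9, Mul(Add(-172, z), Add(75, z))) = Mul(-9, Add(-172, z), Add(75, z)))
Function('H')(p) = Add(8, p) (Function('H')(p) = Add(Add(9, p), -1) = Add(8, p))
Pow(Add(Function('Z')(57), Function('m')(-143, Function('H')(-13))), Rational(1, 2)) = Pow(Add(Add(116100, Mul(-9, Pow(57, 2)), Mul(873, 57)), Pow(Add(-143, Add(8, -13)), Rational(1, 2))), Rational(1, 2)) = Pow(Add(Add(116100, Mul(-9, 3249), 49761), Pow(Add(-143, -5), Rational(1, 2))), Rational(1, 2)) = Pow(Add(Add(116100, -29241, 49761), Pow(-148, Rational(1, 2))), Rational(1, 2)) = Pow(Add(136620, Mul(2, I, Pow(37, Rational(1, 2)))), Rational(1, 2))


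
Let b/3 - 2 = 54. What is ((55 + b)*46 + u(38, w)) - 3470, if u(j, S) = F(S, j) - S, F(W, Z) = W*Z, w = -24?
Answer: 5900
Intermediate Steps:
b = 168 (b = 6 + 3*54 = 6 + 162 = 168)
u(j, S) = -S + S*j (u(j, S) = S*j - S = -S + S*j)
((55 + b)*46 + u(38, w)) - 3470 = ((55 + 168)*46 - 24*(-1 + 38)) - 3470 = (223*46 - 24*37) - 3470 = (10258 - 888) - 3470 = 9370 - 3470 = 5900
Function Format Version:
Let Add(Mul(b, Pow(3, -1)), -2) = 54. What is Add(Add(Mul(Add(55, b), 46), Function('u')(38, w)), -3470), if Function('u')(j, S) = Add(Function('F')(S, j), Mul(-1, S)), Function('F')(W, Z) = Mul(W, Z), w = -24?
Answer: 5900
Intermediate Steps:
b = 168 (b = Add(6, Mul(3, 54)) = Add(6, 162) = 168)
Function('u')(j, S) = Add(Mul(-1, S), Mul(S, j)) (Function('u')(j, S) = Add(Mul(S, j), Mul(-1, S)) = Add(Mul(-1, S), Mul(S, j)))
Add(Add(Mul(Add(55, b), 46), Function('u')(38, w)), -3470) = Add(Add(Mul(Add(55, 168), 46), Mul(-24, Add(-1, 38))), -3470) = Add(Add(Mul(223, 46), Mul(-24, 37)), -3470) = Add(Add(10258, -888), -3470) = Add(9370, -3470) = 5900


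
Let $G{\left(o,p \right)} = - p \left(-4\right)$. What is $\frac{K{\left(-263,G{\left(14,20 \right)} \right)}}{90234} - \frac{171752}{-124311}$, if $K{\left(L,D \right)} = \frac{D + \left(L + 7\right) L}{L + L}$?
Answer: $\frac{678625003940}{491681952927} \approx 1.3802$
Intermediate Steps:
$G{\left(o,p \right)} = 4 p$
$K{\left(L,D \right)} = \frac{D + L \left(7 + L\right)}{2 L}$ ($K{\left(L,D \right)} = \frac{D + \left(7 + L\right) L}{2 L} = \left(D + L \left(7 + L\right)\right) \frac{1}{2 L} = \frac{D + L \left(7 + L\right)}{2 L}$)
$\frac{K{\left(-263,G{\left(14,20 \right)} \right)}}{90234} - \frac{171752}{-124311} = \frac{\frac{1}{2} \frac{1}{-263} \left(4 \cdot 20 - 263 \left(7 - 263\right)\right)}{90234} - \frac{171752}{-124311} = \frac{1}{2} \left(- \frac{1}{263}\right) \left(80 - -67328\right) \frac{1}{90234} - - \frac{171752}{124311} = \frac{1}{2} \left(- \frac{1}{263}\right) \left(80 + 67328\right) \frac{1}{90234} + \frac{171752}{124311} = \frac{1}{2} \left(- \frac{1}{263}\right) 67408 \cdot \frac{1}{90234} + \frac{171752}{124311} = \left(- \frac{33704}{263}\right) \frac{1}{90234} + \frac{171752}{124311} = - \frac{16852}{11865771} + \frac{171752}{124311} = \frac{678625003940}{491681952927}$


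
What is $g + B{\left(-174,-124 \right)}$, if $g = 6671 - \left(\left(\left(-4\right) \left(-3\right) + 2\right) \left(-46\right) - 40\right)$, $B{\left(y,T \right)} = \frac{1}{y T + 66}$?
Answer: $\frac{159176911}{21642} \approx 7355.0$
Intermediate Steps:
$B{\left(y,T \right)} = \frac{1}{66 + T y}$ ($B{\left(y,T \right)} = \frac{1}{T y + 66} = \frac{1}{66 + T y}$)
$g = 7355$ ($g = 6671 - \left(\left(12 + 2\right) \left(-46\right) - 40\right) = 6671 - \left(14 \left(-46\right) - 40\right) = 6671 - \left(-644 - 40\right) = 6671 - -684 = 6671 + 684 = 7355$)
$g + B{\left(-174,-124 \right)} = 7355 + \frac{1}{66 - -21576} = 7355 + \frac{1}{66 + 21576} = 7355 + \frac{1}{21642} = \frac{159176911}{21642}$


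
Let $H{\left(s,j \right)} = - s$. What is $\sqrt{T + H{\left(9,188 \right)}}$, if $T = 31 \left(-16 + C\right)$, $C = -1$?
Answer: $2 i \sqrt{134} \approx 23.152 i$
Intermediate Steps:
$T = -527$ ($T = 31 \left(-16 - 1\right) = 31 \left(-17\right) = -527$)
$\sqrt{T + H{\left(9,188 \right)}} = \sqrt{-527 - 9} = \sqrt{-536} = 2 i \sqrt{134}$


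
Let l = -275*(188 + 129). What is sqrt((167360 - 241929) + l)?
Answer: 4*I*sqrt(10109) ≈ 402.17*I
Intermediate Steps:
l = -87175 (l = -275*317 = -87175)
sqrt((167360 - 241929) + l) = sqrt((167360 - 241929) - 87175) = sqrt(-74569 - 87175) = sqrt(-161744) = 4*I*sqrt(10109)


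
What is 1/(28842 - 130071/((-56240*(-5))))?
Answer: 281200/8110240329 ≈ 3.4672e-5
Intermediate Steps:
1/(28842 - 130071/((-56240*(-5)))) = 1/(28842 - 130071/((-2812*(-100)))) = 1/(28842 - 130071/281200) = 1/(8110240329/281200) = 281200/8110240329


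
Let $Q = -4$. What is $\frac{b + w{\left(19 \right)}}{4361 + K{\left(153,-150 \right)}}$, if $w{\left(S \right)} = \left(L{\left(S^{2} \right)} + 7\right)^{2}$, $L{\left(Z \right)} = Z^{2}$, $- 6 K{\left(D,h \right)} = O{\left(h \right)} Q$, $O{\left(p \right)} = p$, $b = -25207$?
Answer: $\frac{16985362377}{4261} \approx 3.9862 \cdot 10^{6}$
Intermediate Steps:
$K{\left(D,h \right)} = \frac{2 h}{3}$ ($K{\left(D,h \right)} = - \frac{h \left(-4\right)}{6} = - \frac{\left(-4\right) h}{6} = \frac{2 h}{3}$)
$w{\left(S \right)} = \left(7 + S^{4}\right)^{2}$ ($w{\left(S \right)} = \left(\left(S^{2}\right)^{2} + 7\right)^{2} = \left(S^{4} + 7\right)^{2} = \left(7 + S^{4}\right)^{2}$)
$\frac{b + w{\left(19 \right)}}{4361 + K{\left(153,-150 \right)}} = \frac{-25207 + \left(7 + 19^{4}\right)^{2}}{4361 + \frac{2}{3} \left(-150\right)} = \frac{-25207 + \left(7 + 130321\right)^{2}}{4361 - 100} = \frac{-25207 + 130328^{2}}{4261} = \left(-25207 + 16985387584\right) \frac{1}{4261} = 16985362377 \cdot \frac{1}{4261} = \frac{16985362377}{4261}$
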